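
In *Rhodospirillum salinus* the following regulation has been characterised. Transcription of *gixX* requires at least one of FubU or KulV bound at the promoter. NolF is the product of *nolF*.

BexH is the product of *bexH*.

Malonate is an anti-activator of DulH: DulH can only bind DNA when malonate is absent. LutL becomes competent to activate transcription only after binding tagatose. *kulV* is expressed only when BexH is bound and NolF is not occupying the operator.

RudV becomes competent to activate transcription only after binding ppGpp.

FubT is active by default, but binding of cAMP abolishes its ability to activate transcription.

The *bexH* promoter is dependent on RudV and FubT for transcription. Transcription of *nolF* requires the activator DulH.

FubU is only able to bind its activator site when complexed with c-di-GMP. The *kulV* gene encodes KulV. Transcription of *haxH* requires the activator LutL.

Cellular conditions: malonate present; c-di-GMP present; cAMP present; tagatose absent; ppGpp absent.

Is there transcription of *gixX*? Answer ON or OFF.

c-di-GMP is present, so FubU is active.
Malonate is present, so DulH is inactive.
Required activator DulH is absent, so *nolF* is not transcribed.
So NolF is not produced.
ppGpp is absent, so RudV is inactive.
cAMP is present, so FubT is inactive.
Required activator RudV is absent, so *bexH* is not transcribed.
So BexH is not produced.
Required activator BexH is absent, so *kulV* is not transcribed.
So KulV is not produced.
Activator FubU is present, so *gixX* is transcribed.

ON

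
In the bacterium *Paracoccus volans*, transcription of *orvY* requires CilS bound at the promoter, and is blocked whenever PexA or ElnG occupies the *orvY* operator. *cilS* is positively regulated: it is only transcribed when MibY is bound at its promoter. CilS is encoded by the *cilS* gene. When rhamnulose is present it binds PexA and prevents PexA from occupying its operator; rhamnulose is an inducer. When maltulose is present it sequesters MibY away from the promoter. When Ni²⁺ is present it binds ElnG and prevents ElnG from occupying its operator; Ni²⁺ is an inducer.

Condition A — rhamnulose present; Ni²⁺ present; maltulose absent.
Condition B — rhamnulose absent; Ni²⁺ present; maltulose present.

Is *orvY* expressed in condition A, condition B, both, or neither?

Condition A:
Rhamnulose is present, so PexA is inactive.
Ni²⁺ is present, so ElnG is inactive.
Maltulose is absent, so MibY is active.
No repressor is bound and MibY is active, so *cilS* is transcribed.
So CilS is produced and active.
No repressor is bound and CilS is active, so *orvY* is transcribed.
→ *orvY* is ON in A.
Condition B:
Rhamnulose is absent, so PexA is active.
Ni²⁺ is present, so ElnG is inactive.
Maltulose is present, so MibY is inactive.
Required activator MibY is absent, so *cilS* is not transcribed.
So CilS is not produced.
With repressor PexA bound, *orvY* is not transcribed.
→ *orvY* is OFF in B.

A only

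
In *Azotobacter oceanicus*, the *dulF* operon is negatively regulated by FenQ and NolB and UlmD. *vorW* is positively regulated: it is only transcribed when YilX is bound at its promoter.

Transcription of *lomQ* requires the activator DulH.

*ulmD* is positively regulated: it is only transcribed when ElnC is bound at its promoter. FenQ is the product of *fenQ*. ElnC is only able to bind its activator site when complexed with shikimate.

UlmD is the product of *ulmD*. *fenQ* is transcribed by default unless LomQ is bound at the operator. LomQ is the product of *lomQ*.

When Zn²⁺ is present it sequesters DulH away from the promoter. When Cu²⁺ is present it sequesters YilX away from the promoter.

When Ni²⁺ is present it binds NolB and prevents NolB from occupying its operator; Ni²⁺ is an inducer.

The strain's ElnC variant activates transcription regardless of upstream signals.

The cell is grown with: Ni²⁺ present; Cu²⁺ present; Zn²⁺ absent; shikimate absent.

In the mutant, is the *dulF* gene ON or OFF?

OFF

Zn²⁺ is absent, so DulH is active.
No repressor is bound and DulH is active, so *lomQ* is transcribed.
So LomQ is produced and active.
With repressor LomQ bound, *fenQ* is not transcribed.
So FenQ is not produced.
Ni²⁺ is present, so NolB is inactive.
ElnC is constitutively active in this strain.
No repressor is bound and ElnC is active, so *ulmD* is transcribed.
So UlmD is produced and active.
With repressor UlmD bound, *dulF* is not transcribed.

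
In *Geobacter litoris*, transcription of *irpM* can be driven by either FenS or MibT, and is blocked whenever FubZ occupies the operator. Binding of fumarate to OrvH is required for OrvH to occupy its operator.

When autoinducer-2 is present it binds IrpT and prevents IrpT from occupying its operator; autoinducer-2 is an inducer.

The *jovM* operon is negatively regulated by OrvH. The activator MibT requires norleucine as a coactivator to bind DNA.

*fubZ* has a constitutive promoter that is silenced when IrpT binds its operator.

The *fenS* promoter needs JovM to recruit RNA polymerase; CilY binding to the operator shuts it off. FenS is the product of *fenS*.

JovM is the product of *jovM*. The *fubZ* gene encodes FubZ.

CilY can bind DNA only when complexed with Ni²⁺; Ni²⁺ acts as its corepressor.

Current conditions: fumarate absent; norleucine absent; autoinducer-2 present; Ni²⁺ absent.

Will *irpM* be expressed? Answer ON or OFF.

OFF

Fumarate is absent, so OrvH is inactive.
With no repressor bound, *jovM* is transcribed.
So JovM is produced and active.
Ni²⁺ is absent, so CilY is inactive.
No repressor is bound and JovM is active, so *fenS* is transcribed.
So FenS is produced and active.
Norleucine is absent, so MibT is inactive.
Autoinducer-2 is present, so IrpT is inactive.
With no repressor bound, *fubZ* is transcribed.
So FubZ is produced and active.
With repressor FubZ bound, *irpM* is not transcribed.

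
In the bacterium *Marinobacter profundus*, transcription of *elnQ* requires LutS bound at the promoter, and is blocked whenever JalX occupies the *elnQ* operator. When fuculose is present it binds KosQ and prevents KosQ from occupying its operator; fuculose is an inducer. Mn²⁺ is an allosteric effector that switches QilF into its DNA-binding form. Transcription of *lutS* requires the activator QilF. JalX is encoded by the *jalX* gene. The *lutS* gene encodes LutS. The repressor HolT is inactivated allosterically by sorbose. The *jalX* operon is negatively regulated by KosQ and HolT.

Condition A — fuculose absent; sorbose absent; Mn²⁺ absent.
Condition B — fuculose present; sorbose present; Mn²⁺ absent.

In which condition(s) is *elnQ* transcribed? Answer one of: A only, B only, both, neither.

neither

Condition A:
Fuculose is absent, so KosQ is active.
Sorbose is absent, so HolT is active.
With repressor KosQ bound, *jalX* is not transcribed.
So JalX is not produced.
Mn²⁺ is absent, so QilF is inactive.
Required activator QilF is absent, so *lutS* is not transcribed.
So LutS is not produced.
Required activator LutS is absent, so *elnQ* is not transcribed.
→ *elnQ* is OFF in A.
Condition B:
Fuculose is present, so KosQ is inactive.
Sorbose is present, so HolT is inactive.
With no repressor bound, *jalX* is transcribed.
So JalX is produced and active.
Mn²⁺ is absent, so QilF is inactive.
Required activator QilF is absent, so *lutS* is not transcribed.
So LutS is not produced.
With repressor JalX bound, *elnQ* is not transcribed.
→ *elnQ* is OFF in B.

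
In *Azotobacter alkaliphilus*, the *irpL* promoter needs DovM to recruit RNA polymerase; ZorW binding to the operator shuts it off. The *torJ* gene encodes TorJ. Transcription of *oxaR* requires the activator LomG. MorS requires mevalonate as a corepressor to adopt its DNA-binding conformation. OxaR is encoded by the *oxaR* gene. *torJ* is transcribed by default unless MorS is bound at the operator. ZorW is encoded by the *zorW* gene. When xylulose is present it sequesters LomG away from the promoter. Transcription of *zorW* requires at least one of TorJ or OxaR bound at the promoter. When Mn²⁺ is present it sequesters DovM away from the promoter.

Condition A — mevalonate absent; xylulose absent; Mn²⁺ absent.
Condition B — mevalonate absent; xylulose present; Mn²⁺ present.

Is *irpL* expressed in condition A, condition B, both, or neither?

neither

Condition A:
Mevalonate is absent, so MorS is inactive.
With no repressor bound, *torJ* is transcribed.
So TorJ is produced and active.
Xylulose is absent, so LomG is active.
No repressor is bound and LomG is active, so *oxaR* is transcribed.
So OxaR is produced and active.
Activator TorJ is present, so *zorW* is transcribed.
So ZorW is produced and active.
Mn²⁺ is absent, so DovM is active.
With repressor ZorW bound, *irpL* is not transcribed.
→ *irpL* is OFF in A.
Condition B:
Mevalonate is absent, so MorS is inactive.
With no repressor bound, *torJ* is transcribed.
So TorJ is produced and active.
Xylulose is present, so LomG is inactive.
Required activator LomG is absent, so *oxaR* is not transcribed.
So OxaR is not produced.
Activator TorJ is present, so *zorW* is transcribed.
So ZorW is produced and active.
Mn²⁺ is present, so DovM is inactive.
With repressor ZorW bound, *irpL* is not transcribed.
→ *irpL* is OFF in B.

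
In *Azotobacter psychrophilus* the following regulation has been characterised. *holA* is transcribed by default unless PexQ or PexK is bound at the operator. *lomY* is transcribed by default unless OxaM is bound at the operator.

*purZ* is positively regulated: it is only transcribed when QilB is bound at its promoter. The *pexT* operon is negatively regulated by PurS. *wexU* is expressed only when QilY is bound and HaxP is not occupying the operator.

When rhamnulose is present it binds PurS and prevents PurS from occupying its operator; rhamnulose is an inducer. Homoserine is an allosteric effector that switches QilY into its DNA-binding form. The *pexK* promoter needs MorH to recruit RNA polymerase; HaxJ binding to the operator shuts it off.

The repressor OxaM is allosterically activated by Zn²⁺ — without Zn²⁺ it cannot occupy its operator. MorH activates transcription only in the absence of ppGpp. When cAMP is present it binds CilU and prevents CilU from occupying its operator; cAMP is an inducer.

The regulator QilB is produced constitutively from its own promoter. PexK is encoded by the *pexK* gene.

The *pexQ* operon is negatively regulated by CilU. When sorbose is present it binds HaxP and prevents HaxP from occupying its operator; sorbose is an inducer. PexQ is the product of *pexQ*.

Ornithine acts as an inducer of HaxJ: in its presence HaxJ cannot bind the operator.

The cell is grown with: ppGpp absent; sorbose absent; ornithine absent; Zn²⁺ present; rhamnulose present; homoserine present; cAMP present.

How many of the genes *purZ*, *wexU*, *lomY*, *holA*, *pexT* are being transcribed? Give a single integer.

2

QilB is produced constitutively and is active.
No repressor is bound and QilB is active, so *purZ* is transcribed.
→ *purZ* is ON.
Homoserine is present, so QilY is active.
Sorbose is absent, so HaxP is active.
With repressor HaxP bound, *wexU* is not transcribed.
→ *wexU* is OFF.
Zn²⁺ is present, so OxaM is active.
With repressor OxaM bound, *lomY* is not transcribed.
→ *lomY* is OFF.
cAMP is present, so CilU is inactive.
With no repressor bound, *pexQ* is transcribed.
So PexQ is produced and active.
Ornithine is absent, so HaxJ is active.
ppGpp is absent, so MorH is active.
With repressor HaxJ bound, *pexK* is not transcribed.
So PexK is not produced.
With repressor PexQ bound, *holA* is not transcribed.
→ *holA* is OFF.
Rhamnulose is present, so PurS is inactive.
With no repressor bound, *pexT* is transcribed.
→ *pexT* is ON.
2 of the 5 genes are transcribed.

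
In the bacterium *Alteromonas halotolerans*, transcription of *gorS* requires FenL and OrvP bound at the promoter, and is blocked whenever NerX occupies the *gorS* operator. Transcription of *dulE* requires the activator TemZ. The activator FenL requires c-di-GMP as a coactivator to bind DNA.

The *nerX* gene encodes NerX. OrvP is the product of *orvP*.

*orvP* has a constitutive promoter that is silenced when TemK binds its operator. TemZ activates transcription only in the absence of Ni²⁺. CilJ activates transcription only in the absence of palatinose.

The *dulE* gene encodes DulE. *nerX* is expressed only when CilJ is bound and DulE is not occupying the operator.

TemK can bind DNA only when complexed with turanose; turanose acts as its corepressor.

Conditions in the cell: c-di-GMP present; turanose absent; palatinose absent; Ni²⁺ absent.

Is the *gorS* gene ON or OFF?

ON

c-di-GMP is present, so FenL is active.
Turanose is absent, so TemK is inactive.
With no repressor bound, *orvP* is transcribed.
So OrvP is produced and active.
Palatinose is absent, so CilJ is active.
Ni²⁺ is absent, so TemZ is active.
No repressor is bound and TemZ is active, so *dulE* is transcribed.
So DulE is produced and active.
With repressor DulE bound, *nerX* is not transcribed.
So NerX is not produced.
No repressor is bound and FenL and OrvP are active, so *gorS* is transcribed.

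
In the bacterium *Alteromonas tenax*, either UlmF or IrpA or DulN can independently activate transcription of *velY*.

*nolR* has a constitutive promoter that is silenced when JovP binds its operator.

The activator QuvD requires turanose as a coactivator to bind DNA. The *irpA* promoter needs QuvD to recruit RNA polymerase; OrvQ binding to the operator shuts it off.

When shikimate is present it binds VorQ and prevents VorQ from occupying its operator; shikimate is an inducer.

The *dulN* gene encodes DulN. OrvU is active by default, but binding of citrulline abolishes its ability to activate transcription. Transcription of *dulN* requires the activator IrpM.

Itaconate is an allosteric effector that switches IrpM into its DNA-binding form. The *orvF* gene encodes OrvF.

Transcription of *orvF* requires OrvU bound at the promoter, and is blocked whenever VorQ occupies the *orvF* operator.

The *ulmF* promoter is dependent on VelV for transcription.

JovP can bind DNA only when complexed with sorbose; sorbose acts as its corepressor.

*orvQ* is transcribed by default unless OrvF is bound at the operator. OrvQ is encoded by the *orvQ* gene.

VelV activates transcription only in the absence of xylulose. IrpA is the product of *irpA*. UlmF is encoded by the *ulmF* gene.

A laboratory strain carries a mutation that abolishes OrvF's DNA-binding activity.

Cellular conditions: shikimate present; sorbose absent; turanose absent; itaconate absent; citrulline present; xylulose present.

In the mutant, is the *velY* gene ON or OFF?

OFF

Xylulose is present, so VelV is inactive.
Required activator VelV is absent, so *ulmF* is not transcribed.
So UlmF is not produced.
Turanose is absent, so QuvD is inactive.
OrvF is non-functional in this strain, so it has no effect.
With no repressor bound, *orvQ* is transcribed.
So OrvQ is produced and active.
With repressor OrvQ bound, *irpA* is not transcribed.
So IrpA is not produced.
Itaconate is absent, so IrpM is inactive.
Required activator IrpM is absent, so *dulN* is not transcribed.
So DulN is not produced.
No activator is available at the *velY* promoter, so *velY* is not transcribed.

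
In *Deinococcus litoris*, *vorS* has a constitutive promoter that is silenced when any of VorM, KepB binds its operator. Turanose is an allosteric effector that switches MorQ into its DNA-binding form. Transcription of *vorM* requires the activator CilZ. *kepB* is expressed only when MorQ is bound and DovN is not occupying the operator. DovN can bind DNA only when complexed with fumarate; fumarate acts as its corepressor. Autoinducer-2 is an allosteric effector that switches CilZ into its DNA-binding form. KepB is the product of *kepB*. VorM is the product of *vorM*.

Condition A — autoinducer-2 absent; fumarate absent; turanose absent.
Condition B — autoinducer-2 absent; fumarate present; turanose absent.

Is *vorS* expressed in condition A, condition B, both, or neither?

both

Condition A:
Autoinducer-2 is absent, so CilZ is inactive.
Required activator CilZ is absent, so *vorM* is not transcribed.
So VorM is not produced.
Fumarate is absent, so DovN is inactive.
Turanose is absent, so MorQ is inactive.
Required activator MorQ is absent, so *kepB* is not transcribed.
So KepB is not produced.
With no repressor bound, *vorS* is transcribed.
→ *vorS* is ON in A.
Condition B:
Autoinducer-2 is absent, so CilZ is inactive.
Required activator CilZ is absent, so *vorM* is not transcribed.
So VorM is not produced.
Fumarate is present, so DovN is active.
Turanose is absent, so MorQ is inactive.
With repressor DovN bound, *kepB* is not transcribed.
So KepB is not produced.
With no repressor bound, *vorS* is transcribed.
→ *vorS* is ON in B.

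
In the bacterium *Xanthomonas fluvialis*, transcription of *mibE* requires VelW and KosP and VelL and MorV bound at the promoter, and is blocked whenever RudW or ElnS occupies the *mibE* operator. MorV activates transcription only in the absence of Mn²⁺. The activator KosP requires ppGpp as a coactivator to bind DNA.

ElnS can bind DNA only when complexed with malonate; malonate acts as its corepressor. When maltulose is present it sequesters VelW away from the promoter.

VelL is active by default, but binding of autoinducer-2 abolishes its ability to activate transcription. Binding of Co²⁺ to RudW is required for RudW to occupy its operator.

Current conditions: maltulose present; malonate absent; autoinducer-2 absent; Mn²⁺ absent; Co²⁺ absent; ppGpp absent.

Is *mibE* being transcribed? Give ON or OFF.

OFF

Maltulose is present, so VelW is inactive.
ppGpp is absent, so KosP is inactive.
Co²⁺ is absent, so RudW is inactive.
Autoinducer-2 is absent, so VelL is active.
Malonate is absent, so ElnS is inactive.
Mn²⁺ is absent, so MorV is active.
Required activator VelW is absent, so *mibE* is not transcribed.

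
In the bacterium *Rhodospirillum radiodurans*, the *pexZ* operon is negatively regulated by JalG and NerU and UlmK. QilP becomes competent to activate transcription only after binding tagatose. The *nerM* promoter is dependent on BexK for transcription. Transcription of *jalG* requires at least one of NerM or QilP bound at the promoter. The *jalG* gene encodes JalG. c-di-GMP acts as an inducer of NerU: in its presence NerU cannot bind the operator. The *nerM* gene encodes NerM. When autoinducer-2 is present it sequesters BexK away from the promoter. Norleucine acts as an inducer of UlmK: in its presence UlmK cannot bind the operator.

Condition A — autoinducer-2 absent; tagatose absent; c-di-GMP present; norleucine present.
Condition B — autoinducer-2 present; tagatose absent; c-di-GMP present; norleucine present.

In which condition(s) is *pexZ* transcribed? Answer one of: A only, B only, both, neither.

Condition A:
Autoinducer-2 is absent, so BexK is active.
No repressor is bound and BexK is active, so *nerM* is transcribed.
So NerM is produced and active.
Tagatose is absent, so QilP is inactive.
Activator NerM is present, so *jalG* is transcribed.
So JalG is produced and active.
c-di-GMP is present, so NerU is inactive.
Norleucine is present, so UlmK is inactive.
With repressor JalG bound, *pexZ* is not transcribed.
→ *pexZ* is OFF in A.
Condition B:
Autoinducer-2 is present, so BexK is inactive.
Required activator BexK is absent, so *nerM* is not transcribed.
So NerM is not produced.
Tagatose is absent, so QilP is inactive.
No activator is available at the *jalG* promoter, so *jalG* is not transcribed.
So JalG is not produced.
c-di-GMP is present, so NerU is inactive.
Norleucine is present, so UlmK is inactive.
With no repressor bound, *pexZ* is transcribed.
→ *pexZ* is ON in B.

B only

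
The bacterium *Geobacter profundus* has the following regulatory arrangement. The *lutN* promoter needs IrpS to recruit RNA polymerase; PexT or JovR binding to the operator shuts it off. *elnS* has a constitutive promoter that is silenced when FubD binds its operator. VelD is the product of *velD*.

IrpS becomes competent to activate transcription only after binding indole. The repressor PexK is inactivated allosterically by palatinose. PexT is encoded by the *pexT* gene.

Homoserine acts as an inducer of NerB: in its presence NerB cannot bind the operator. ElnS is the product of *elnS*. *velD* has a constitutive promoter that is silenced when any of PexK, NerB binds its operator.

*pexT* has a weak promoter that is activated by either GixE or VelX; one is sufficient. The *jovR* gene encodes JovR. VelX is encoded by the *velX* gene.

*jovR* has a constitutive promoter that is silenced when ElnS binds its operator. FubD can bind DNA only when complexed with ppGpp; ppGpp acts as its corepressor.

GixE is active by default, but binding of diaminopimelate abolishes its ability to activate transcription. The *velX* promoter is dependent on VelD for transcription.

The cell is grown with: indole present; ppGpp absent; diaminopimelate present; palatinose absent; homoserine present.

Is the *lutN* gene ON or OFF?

Diaminopimelate is present, so GixE is inactive.
Palatinose is absent, so PexK is active.
Homoserine is present, so NerB is inactive.
With repressor PexK bound, *velD* is not transcribed.
So VelD is not produced.
Required activator VelD is absent, so *velX* is not transcribed.
So VelX is not produced.
No activator is available at the *pexT* promoter, so *pexT* is not transcribed.
So PexT is not produced.
Indole is present, so IrpS is active.
ppGpp is absent, so FubD is inactive.
With no repressor bound, *elnS* is transcribed.
So ElnS is produced and active.
With repressor ElnS bound, *jovR* is not transcribed.
So JovR is not produced.
No repressor is bound and IrpS is active, so *lutN* is transcribed.

ON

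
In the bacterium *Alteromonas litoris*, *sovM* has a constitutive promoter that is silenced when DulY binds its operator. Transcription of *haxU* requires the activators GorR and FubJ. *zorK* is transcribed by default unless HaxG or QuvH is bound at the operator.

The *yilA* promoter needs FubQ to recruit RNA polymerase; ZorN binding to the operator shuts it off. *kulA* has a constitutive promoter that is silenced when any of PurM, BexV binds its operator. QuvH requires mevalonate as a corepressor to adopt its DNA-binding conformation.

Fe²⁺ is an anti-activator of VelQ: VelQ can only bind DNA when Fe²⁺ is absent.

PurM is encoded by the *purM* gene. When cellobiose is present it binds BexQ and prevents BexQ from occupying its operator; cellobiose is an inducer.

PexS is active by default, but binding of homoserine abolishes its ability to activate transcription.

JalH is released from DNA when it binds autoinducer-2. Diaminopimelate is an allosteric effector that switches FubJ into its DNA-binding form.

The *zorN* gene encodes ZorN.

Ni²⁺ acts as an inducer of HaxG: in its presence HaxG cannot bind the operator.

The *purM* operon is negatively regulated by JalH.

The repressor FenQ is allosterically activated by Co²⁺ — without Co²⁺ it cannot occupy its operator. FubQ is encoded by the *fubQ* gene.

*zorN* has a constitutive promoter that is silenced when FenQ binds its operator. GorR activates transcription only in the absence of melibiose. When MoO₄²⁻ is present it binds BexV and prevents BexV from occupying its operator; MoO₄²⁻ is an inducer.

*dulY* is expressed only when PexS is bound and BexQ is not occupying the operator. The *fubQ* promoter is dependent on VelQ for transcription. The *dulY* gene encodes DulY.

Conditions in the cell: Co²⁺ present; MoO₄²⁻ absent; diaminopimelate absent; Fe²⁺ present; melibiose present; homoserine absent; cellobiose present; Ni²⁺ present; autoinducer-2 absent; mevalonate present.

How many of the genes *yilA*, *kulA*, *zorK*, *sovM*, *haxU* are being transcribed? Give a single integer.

0

Fe²⁺ is present, so VelQ is inactive.
Required activator VelQ is absent, so *fubQ* is not transcribed.
So FubQ is not produced.
Co²⁺ is present, so FenQ is active.
With repressor FenQ bound, *zorN* is not transcribed.
So ZorN is not produced.
Required activator FubQ is absent, so *yilA* is not transcribed.
→ *yilA* is OFF.
Autoinducer-2 is absent, so JalH is active.
With repressor JalH bound, *purM* is not transcribed.
So PurM is not produced.
MoO₄²⁻ is absent, so BexV is active.
With repressor BexV bound, *kulA* is not transcribed.
→ *kulA* is OFF.
Ni²⁺ is present, so HaxG is inactive.
Mevalonate is present, so QuvH is active.
With repressor QuvH bound, *zorK* is not transcribed.
→ *zorK* is OFF.
Cellobiose is present, so BexQ is inactive.
Homoserine is absent, so PexS is active.
No repressor is bound and PexS is active, so *dulY* is transcribed.
So DulY is produced and active.
With repressor DulY bound, *sovM* is not transcribed.
→ *sovM* is OFF.
Melibiose is present, so GorR is inactive.
Diaminopimelate is absent, so FubJ is inactive.
Required activator GorR is absent, so *haxU* is not transcribed.
→ *haxU* is OFF.
0 of the 5 genes are transcribed.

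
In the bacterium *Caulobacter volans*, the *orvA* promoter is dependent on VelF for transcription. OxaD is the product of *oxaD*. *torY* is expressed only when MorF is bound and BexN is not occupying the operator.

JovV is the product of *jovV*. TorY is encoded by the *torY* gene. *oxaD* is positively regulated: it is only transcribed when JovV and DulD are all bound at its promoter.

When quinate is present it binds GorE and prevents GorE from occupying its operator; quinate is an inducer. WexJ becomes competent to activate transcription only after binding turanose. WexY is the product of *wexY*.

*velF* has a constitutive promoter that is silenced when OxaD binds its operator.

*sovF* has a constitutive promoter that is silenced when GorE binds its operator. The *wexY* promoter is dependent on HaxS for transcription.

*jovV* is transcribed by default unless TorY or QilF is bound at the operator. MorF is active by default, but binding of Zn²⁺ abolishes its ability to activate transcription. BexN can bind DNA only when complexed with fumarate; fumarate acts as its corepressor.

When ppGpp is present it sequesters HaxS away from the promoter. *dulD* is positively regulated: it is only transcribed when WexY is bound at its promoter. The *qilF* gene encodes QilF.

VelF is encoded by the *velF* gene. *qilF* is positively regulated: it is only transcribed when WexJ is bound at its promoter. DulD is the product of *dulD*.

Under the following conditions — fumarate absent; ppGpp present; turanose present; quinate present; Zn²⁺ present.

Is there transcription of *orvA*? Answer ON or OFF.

ON

Fumarate is absent, so BexN is inactive.
Zn²⁺ is present, so MorF is inactive.
Required activator MorF is absent, so *torY* is not transcribed.
So TorY is not produced.
Turanose is present, so WexJ is active.
No repressor is bound and WexJ is active, so *qilF* is transcribed.
So QilF is produced and active.
With repressor QilF bound, *jovV* is not transcribed.
So JovV is not produced.
ppGpp is present, so HaxS is inactive.
Required activator HaxS is absent, so *wexY* is not transcribed.
So WexY is not produced.
Required activator WexY is absent, so *dulD* is not transcribed.
So DulD is not produced.
Required activator JovV is absent, so *oxaD* is not transcribed.
So OxaD is not produced.
With no repressor bound, *velF* is transcribed.
So VelF is produced and active.
No repressor is bound and VelF is active, so *orvA* is transcribed.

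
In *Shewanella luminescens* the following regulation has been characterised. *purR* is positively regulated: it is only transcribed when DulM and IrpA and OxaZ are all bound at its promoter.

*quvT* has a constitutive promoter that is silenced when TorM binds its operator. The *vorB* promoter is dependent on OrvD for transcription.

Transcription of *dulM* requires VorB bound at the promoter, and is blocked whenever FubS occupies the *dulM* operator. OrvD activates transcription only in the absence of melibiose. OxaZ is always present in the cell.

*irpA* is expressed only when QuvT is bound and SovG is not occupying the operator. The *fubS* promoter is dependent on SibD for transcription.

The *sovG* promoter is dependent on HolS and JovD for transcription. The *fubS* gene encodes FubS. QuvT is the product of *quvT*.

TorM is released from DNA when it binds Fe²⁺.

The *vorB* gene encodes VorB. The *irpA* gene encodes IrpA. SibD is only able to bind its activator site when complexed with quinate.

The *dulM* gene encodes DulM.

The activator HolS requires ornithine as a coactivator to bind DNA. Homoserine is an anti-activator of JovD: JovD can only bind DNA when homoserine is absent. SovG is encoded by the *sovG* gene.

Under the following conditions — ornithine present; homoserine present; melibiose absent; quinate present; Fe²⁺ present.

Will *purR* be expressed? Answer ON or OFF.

OFF

Melibiose is absent, so OrvD is active.
No repressor is bound and OrvD is active, so *vorB* is transcribed.
So VorB is produced and active.
Quinate is present, so SibD is active.
No repressor is bound and SibD is active, so *fubS* is transcribed.
So FubS is produced and active.
With repressor FubS bound, *dulM* is not transcribed.
So DulM is not produced.
Fe²⁺ is present, so TorM is inactive.
With no repressor bound, *quvT* is transcribed.
So QuvT is produced and active.
Ornithine is present, so HolS is active.
Homoserine is present, so JovD is inactive.
Required activator JovD is absent, so *sovG* is not transcribed.
So SovG is not produced.
No repressor is bound and QuvT is active, so *irpA* is transcribed.
So IrpA is produced and active.
OxaZ is produced constitutively and is active.
Required activator DulM is absent, so *purR* is not transcribed.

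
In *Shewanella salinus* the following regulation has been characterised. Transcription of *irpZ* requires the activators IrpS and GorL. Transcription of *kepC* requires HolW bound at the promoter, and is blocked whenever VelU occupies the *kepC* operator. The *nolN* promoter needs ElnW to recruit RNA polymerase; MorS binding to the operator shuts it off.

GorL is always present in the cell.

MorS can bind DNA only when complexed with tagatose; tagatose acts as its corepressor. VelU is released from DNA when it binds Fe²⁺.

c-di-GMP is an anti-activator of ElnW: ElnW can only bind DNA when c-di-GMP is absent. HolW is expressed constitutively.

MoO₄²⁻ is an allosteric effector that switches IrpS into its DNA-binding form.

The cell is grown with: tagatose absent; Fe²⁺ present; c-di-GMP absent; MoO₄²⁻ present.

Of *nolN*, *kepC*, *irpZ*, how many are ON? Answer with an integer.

c-di-GMP is absent, so ElnW is active.
Tagatose is absent, so MorS is inactive.
No repressor is bound and ElnW is active, so *nolN* is transcribed.
→ *nolN* is ON.
Fe²⁺ is present, so VelU is inactive.
HolW is produced constitutively and is active.
No repressor is bound and HolW is active, so *kepC* is transcribed.
→ *kepC* is ON.
MoO₄²⁻ is present, so IrpS is active.
GorL is produced constitutively and is active.
No repressor is bound and IrpS and GorL are active, so *irpZ* is transcribed.
→ *irpZ* is ON.
3 of the 3 genes are transcribed.

3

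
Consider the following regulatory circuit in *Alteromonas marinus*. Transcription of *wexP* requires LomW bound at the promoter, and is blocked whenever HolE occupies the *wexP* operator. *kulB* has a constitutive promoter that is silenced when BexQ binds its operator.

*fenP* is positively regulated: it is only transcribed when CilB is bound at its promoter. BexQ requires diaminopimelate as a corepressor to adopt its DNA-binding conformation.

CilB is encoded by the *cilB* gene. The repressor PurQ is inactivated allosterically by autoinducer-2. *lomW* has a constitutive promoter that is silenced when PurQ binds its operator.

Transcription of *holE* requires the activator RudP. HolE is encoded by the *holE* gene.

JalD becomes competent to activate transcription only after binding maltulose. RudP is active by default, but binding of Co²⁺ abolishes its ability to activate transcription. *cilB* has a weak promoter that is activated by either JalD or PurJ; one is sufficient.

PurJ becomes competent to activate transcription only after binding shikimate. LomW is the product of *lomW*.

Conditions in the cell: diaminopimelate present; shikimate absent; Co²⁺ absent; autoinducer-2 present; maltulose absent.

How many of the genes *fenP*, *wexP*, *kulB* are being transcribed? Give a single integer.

0

Maltulose is absent, so JalD is inactive.
Shikimate is absent, so PurJ is inactive.
No activator is available at the *cilB* promoter, so *cilB* is not transcribed.
So CilB is not produced.
Required activator CilB is absent, so *fenP* is not transcribed.
→ *fenP* is OFF.
Co²⁺ is absent, so RudP is active.
No repressor is bound and RudP is active, so *holE* is transcribed.
So HolE is produced and active.
Autoinducer-2 is present, so PurQ is inactive.
With no repressor bound, *lomW* is transcribed.
So LomW is produced and active.
With repressor HolE bound, *wexP* is not transcribed.
→ *wexP* is OFF.
Diaminopimelate is present, so BexQ is active.
With repressor BexQ bound, *kulB* is not transcribed.
→ *kulB* is OFF.
0 of the 3 genes are transcribed.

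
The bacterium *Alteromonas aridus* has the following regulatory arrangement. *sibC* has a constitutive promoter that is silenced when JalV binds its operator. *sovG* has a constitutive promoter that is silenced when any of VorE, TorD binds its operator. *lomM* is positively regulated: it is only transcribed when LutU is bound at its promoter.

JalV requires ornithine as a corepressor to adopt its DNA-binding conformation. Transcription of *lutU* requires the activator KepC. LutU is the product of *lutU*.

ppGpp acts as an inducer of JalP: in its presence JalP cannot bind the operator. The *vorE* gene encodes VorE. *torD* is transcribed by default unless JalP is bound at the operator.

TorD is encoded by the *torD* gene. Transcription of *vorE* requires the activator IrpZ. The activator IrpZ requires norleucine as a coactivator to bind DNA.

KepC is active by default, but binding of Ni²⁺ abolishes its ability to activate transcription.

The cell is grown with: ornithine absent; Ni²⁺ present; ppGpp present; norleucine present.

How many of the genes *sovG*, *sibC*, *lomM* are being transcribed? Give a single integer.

1

Norleucine is present, so IrpZ is active.
No repressor is bound and IrpZ is active, so *vorE* is transcribed.
So VorE is produced and active.
ppGpp is present, so JalP is inactive.
With no repressor bound, *torD* is transcribed.
So TorD is produced and active.
With repressor VorE bound, *sovG* is not transcribed.
→ *sovG* is OFF.
Ornithine is absent, so JalV is inactive.
With no repressor bound, *sibC* is transcribed.
→ *sibC* is ON.
Ni²⁺ is present, so KepC is inactive.
Required activator KepC is absent, so *lutU* is not transcribed.
So LutU is not produced.
Required activator LutU is absent, so *lomM* is not transcribed.
→ *lomM* is OFF.
1 of the 3 genes is transcribed.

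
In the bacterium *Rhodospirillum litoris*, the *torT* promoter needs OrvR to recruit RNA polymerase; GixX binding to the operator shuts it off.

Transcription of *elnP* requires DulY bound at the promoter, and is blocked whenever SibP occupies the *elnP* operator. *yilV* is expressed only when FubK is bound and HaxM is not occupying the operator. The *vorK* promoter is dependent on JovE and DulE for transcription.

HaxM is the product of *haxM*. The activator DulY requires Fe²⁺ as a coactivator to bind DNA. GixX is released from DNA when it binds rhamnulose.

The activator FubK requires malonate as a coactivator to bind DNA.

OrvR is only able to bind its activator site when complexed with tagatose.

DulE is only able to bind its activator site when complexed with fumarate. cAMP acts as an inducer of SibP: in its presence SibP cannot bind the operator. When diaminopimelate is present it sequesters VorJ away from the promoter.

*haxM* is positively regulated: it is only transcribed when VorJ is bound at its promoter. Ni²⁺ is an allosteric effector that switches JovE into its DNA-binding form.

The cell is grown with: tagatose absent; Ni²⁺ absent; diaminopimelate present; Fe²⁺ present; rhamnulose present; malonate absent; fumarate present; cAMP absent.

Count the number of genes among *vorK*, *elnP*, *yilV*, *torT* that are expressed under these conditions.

Ni²⁺ is absent, so JovE is inactive.
Fumarate is present, so DulE is active.
Required activator JovE is absent, so *vorK* is not transcribed.
→ *vorK* is OFF.
cAMP is absent, so SibP is active.
Fe²⁺ is present, so DulY is active.
With repressor SibP bound, *elnP* is not transcribed.
→ *elnP* is OFF.
Diaminopimelate is present, so VorJ is inactive.
Required activator VorJ is absent, so *haxM* is not transcribed.
So HaxM is not produced.
Malonate is absent, so FubK is inactive.
Required activator FubK is absent, so *yilV* is not transcribed.
→ *yilV* is OFF.
Rhamnulose is present, so GixX is inactive.
Tagatose is absent, so OrvR is inactive.
Required activator OrvR is absent, so *torT* is not transcribed.
→ *torT* is OFF.
0 of the 4 genes are transcribed.

0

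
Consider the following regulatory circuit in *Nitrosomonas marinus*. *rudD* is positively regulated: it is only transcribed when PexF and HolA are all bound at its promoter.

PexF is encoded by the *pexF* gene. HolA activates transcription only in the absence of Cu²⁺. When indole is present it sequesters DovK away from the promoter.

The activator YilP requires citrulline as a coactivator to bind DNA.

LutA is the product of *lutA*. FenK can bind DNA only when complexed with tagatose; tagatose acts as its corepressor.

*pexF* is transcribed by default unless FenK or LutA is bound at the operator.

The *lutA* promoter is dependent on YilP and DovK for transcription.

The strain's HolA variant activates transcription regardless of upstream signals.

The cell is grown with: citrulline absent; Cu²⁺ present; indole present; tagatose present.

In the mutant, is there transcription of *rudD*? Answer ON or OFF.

Tagatose is present, so FenK is active.
Citrulline is absent, so YilP is inactive.
Indole is present, so DovK is inactive.
Required activator YilP is absent, so *lutA* is not transcribed.
So LutA is not produced.
With repressor FenK bound, *pexF* is not transcribed.
So PexF is not produced.
HolA is constitutively active in this strain.
Required activator PexF is absent, so *rudD* is not transcribed.

OFF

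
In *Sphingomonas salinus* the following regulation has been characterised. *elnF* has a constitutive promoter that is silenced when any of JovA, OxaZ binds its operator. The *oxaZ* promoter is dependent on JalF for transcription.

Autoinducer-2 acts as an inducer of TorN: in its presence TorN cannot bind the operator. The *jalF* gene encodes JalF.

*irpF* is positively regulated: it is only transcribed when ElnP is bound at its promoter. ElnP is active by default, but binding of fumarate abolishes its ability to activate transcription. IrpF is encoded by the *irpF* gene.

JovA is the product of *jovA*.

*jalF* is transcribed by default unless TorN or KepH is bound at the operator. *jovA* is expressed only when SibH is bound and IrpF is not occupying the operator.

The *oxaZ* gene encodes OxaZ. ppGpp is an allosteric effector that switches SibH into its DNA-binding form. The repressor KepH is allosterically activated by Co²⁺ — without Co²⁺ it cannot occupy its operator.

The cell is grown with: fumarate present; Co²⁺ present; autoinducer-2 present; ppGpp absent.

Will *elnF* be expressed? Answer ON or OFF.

ppGpp is absent, so SibH is inactive.
Fumarate is present, so ElnP is inactive.
Required activator ElnP is absent, so *irpF* is not transcribed.
So IrpF is not produced.
Required activator SibH is absent, so *jovA* is not transcribed.
So JovA is not produced.
Autoinducer-2 is present, so TorN is inactive.
Co²⁺ is present, so KepH is active.
With repressor KepH bound, *jalF* is not transcribed.
So JalF is not produced.
Required activator JalF is absent, so *oxaZ* is not transcribed.
So OxaZ is not produced.
With no repressor bound, *elnF* is transcribed.

ON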